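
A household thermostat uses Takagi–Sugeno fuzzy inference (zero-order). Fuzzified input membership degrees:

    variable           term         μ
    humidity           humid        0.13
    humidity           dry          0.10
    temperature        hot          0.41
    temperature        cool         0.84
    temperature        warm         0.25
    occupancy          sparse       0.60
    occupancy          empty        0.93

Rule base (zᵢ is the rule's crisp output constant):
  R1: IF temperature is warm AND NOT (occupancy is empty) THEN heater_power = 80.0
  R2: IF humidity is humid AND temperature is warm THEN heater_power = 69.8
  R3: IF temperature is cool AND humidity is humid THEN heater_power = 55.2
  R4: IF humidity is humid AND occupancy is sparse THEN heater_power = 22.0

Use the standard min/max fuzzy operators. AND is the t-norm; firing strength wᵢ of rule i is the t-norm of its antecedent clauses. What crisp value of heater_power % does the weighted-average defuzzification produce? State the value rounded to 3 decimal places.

53.717

R1 (z=80.0): warm=0.25, ¬empty=1−0.93=0.07; AND[min(a, b)] → w = 0.07
R2 (z=69.8): humid=0.13, warm=0.25; AND[min(a, b)] → w = 0.13
R3 (z=55.2): cool=0.84, humid=0.13; AND[min(a, b)] → w = 0.13
R4 (z=22.0): humid=0.13, sparse=0.60; AND[min(a, b)] → w = 0.13
Weighted average = (0.07·80.0 + 0.13·69.8 + 0.13·55.2 + 0.13·22.0) / (0.07 + 0.13 + 0.13 + 0.13)
  = 24.7100 / 0.4600 = 53.717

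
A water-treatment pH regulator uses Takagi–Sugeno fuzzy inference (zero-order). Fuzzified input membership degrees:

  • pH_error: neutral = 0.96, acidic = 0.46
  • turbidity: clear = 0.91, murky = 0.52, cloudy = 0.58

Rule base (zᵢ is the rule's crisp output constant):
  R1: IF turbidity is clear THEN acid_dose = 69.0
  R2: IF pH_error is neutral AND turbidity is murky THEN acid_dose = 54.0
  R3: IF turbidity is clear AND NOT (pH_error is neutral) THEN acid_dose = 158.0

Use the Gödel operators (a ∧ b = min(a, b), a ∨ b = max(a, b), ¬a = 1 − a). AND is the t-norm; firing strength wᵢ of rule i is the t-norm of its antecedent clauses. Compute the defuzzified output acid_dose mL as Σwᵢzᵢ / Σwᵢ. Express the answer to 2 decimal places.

R1 (z=69.0): clear=0.91 → w = 0.91
R2 (z=54.0): neutral=0.96, murky=0.52; AND[min(a, b)] → w = 0.52
R3 (z=158.0): clear=0.91, ¬neutral=1−0.96=0.04; AND[min(a, b)] → w = 0.04
Weighted average = (0.91·69.0 + 0.52·54.0 + 0.04·158.0) / (0.91 + 0.52 + 0.04)
  = 97.1900 / 1.4700 = 66.12

66.12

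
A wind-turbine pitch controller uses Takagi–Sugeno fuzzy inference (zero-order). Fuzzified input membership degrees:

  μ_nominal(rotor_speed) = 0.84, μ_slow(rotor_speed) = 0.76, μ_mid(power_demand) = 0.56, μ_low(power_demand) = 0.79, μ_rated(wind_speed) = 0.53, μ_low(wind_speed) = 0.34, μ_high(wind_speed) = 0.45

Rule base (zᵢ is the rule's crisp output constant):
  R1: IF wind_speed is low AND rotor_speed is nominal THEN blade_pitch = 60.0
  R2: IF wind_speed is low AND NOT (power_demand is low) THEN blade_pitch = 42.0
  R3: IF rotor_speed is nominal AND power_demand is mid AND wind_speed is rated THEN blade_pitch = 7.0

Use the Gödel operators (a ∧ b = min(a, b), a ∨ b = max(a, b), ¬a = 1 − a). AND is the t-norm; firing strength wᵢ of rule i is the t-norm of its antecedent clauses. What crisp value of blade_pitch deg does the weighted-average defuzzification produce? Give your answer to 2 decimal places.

30.49

R1 (z=60.0): low=0.34, nominal=0.84; AND[min(a, b)] → w = 0.34
R2 (z=42.0): low=0.34, ¬low=1−0.79=0.21; AND[min(a, b)] → w = 0.21
R3 (z=7.0): nominal=0.84, mid=0.56, rated=0.53; AND[min(a, b)] → w = 0.53
Weighted average = (0.34·60.0 + 0.21·42.0 + 0.53·7.0) / (0.34 + 0.21 + 0.53)
  = 32.9300 / 1.0800 = 30.49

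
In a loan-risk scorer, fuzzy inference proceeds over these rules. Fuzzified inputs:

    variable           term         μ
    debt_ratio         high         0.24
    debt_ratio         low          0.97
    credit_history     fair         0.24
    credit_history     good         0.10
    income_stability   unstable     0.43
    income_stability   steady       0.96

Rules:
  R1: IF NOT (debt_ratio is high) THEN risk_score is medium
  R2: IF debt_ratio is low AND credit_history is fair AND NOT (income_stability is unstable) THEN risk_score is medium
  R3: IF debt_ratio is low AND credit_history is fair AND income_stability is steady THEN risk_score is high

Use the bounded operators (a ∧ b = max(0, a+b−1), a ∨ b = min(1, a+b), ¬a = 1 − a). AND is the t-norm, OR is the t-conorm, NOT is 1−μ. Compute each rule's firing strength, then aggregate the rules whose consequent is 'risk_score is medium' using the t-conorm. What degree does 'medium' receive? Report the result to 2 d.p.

R1: ¬high=1−0.24=0.76 → w = 0.76
R2: low=0.97, fair=0.24, ¬unstable=1−0.43=0.57; AND[max(0, a+b−1)] → w = 0.00
R3: low=0.97, fair=0.24, steady=0.96; AND[max(0, a+b−1)] → w = 0.17
Rules with consequent 'medium': {R1, R2} → strengths 0.76, 0.00
Aggregate via t-conorm [min(1, a+b)]: 0.76

0.76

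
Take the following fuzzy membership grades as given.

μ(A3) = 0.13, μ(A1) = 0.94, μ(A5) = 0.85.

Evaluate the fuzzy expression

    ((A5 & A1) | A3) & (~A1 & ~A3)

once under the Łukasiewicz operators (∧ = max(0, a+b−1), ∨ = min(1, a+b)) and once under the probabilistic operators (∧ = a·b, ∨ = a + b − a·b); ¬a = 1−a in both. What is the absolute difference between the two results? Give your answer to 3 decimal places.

0.043

Under Łukasiewicz:
  A5 & A1 = max(0, a+b−1) on (0.85, 0.94) = 0.79
  (A5 & A1) | A3 = min(1, a+b) on (0.79, 0.13) = 0.92
  ~A1 = 1 − 0.94 = 0.06
  ~A3 = 1 − 0.13 = 0.87
  ~A1 & ~A3 = max(0, a+b−1) on (0.06, 0.87) = 0.00
  ((A5 & A1) | A3) & (~A1 & ~A3) = max(0, a+b−1) on (0.92, 0.00) = 0.00
  → value = 0.0000
Under probabilistic:
  A5 & A1 = a·b on (0.8500, 0.9400) = 0.7990
  (A5 & A1) | A3 = a + b − a·b on (0.7990, 0.1300) = 0.8251
  ~A1 = 1 − 0.9400 = 0.0600
  ~A3 = 1 − 0.1300 = 0.8700
  ~A1 & ~A3 = a·b on (0.0600, 0.8700) = 0.0522
  ((A5 & A1) | A3) & (~A1 & ~A3) = a·b on (0.8251, 0.0522) = 0.0431
  → value = 0.0431
|0.0000 − 0.0431| = 0.043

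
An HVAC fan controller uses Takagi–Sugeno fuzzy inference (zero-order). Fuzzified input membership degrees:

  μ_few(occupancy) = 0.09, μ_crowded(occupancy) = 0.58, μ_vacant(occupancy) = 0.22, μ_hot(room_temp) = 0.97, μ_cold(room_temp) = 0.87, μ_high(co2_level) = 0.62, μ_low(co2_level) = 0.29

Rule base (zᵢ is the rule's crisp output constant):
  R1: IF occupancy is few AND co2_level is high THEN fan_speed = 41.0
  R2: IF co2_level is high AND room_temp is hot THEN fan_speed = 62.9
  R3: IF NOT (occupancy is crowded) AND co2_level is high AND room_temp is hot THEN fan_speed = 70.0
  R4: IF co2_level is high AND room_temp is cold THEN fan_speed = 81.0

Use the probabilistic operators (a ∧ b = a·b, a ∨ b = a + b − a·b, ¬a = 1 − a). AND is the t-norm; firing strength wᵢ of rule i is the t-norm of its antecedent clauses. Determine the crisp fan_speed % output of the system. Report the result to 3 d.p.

R1 (z=41.0): few=0.09, high=0.62; AND[a·b] → w = 0.0558
R2 (z=62.9): high=0.62, hot=0.97; AND[a·b] → w = 0.6014
R3 (z=70.0): ¬crowded=1−0.58=0.42, high=0.62, hot=0.97; AND[a·b] → w = 0.2526
R4 (z=81.0): high=0.62, cold=0.87; AND[a·b] → w = 0.5394
Weighted average = (0.0558·41.0 + 0.6014·62.9 + 0.2526·70.0 + 0.5394·81.0) / (0.0558 + 0.6014 + 0.2526 + 0.5394)
  = 101.4884 / 1.4492 = 70.031

70.031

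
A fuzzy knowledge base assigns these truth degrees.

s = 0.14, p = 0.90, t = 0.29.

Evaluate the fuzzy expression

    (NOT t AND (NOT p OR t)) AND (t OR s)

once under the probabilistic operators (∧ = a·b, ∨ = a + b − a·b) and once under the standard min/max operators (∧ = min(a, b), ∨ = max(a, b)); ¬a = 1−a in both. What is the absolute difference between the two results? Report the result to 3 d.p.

Under probabilistic:
  NOT t = 1 − 0.2900 = 0.7100
  NOT p = 1 − 0.9000 = 0.1000
  NOT p OR t = a + b − a·b on (0.1000, 0.2900) = 0.3610
  NOT t AND (NOT p OR t) = a·b on (0.7100, 0.3610) = 0.2563
  t OR s = a + b − a·b on (0.2900, 0.1400) = 0.3894
  (NOT t AND (NOT p OR t)) AND (t OR s) = a·b on (0.2563, 0.3894) = 0.0998
  → value = 0.0998
Under standard min/max:
  NOT t = 1 − 0.29 = 0.71
  NOT p = 1 − 0.90 = 0.10
  NOT p OR t = max(a, b) on (0.10, 0.29) = 0.29
  NOT t AND (NOT p OR t) = min(a, b) on (0.71, 0.29) = 0.29
  t OR s = max(a, b) on (0.29, 0.14) = 0.29
  (NOT t AND (NOT p OR t)) AND (t OR s) = min(a, b) on (0.29, 0.29) = 0.29
  → value = 0.2900
|0.0998 − 0.2900| = 0.190

0.190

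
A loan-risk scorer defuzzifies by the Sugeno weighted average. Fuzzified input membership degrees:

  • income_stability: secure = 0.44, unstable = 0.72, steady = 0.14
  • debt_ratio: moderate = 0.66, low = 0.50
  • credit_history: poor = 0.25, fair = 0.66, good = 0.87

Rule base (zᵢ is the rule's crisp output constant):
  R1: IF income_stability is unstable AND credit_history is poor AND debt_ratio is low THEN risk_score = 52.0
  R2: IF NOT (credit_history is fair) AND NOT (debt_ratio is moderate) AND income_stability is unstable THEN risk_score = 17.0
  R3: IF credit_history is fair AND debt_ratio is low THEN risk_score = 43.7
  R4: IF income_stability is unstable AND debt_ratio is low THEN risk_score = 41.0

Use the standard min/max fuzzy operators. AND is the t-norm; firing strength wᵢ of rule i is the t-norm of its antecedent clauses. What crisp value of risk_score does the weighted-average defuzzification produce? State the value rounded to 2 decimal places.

R1 (z=52.0): unstable=0.72, poor=0.25, low=0.50; AND[min(a, b)] → w = 0.25
R2 (z=17.0): ¬fair=1−0.66=0.34, ¬moderate=1−0.66=0.34, unstable=0.72; AND[min(a, b)] → w = 0.34
R3 (z=43.7): fair=0.66, low=0.50; AND[min(a, b)] → w = 0.50
R4 (z=41.0): unstable=0.72, low=0.50; AND[min(a, b)] → w = 0.50
Weighted average = (0.25·52.0 + 0.34·17.0 + 0.50·43.7 + 0.50·41.0) / (0.25 + 0.34 + 0.50 + 0.50)
  = 61.1300 / 1.5900 = 38.45

38.45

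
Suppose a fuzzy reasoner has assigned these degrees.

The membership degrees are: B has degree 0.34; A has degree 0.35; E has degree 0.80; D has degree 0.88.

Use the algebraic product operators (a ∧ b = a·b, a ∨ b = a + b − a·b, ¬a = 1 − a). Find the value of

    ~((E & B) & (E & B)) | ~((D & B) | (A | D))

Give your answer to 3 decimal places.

E & B = a·b on (0.8000, 0.3400) = 0.2720
E & B = a·b on (0.8000, 0.3400) = 0.2720
(E & B) & (E & B) = a·b on (0.2720, 0.2720) = 0.0740
~((E & B) & (E & B)) = 1 − 0.0740 = 0.9260
D & B = a·b on (0.8800, 0.3400) = 0.2992
A | D = a + b − a·b on (0.3500, 0.8800) = 0.9220
(D & B) | (A | D) = a + b − a·b on (0.2992, 0.9220) = 0.9453
~((D & B) | (A | D)) = 1 − 0.9453 = 0.0547
~((E & B) & (E & B)) | ~((D & B) | (A | D)) = a + b − a·b on (0.9260, 0.0547) = 0.9301

0.930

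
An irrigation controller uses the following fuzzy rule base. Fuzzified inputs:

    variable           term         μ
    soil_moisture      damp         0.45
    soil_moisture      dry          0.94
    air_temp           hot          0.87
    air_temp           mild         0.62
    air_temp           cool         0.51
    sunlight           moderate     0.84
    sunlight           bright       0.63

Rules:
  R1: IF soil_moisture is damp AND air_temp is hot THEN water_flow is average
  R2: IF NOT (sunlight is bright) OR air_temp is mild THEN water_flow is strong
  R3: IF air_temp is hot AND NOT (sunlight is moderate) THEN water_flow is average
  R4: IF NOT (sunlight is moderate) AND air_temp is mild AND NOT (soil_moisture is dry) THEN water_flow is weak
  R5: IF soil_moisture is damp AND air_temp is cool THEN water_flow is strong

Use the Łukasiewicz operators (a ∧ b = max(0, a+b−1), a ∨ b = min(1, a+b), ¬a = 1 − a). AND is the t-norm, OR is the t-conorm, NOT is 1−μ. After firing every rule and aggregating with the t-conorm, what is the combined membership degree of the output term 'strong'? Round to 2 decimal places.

R1: damp=0.45, hot=0.87; AND[max(0, a+b−1)] → w = 0.32
R2: ¬bright=1−0.63=0.37, mild=0.62; OR[min(1, a+b)] → w = 0.99
R3: hot=0.87, ¬moderate=1−0.84=0.16; AND[max(0, a+b−1)] → w = 0.03
R4: ¬moderate=1−0.84=0.16, mild=0.62, ¬dry=1−0.94=0.06; AND[max(0, a+b−1)] → w = 0.00
R5: damp=0.45, cool=0.51; AND[max(0, a+b−1)] → w = 0.00
Rules with consequent 'strong': {R2, R5} → strengths 0.99, 0.00
Aggregate via t-conorm [min(1, a+b)]: 0.99

0.99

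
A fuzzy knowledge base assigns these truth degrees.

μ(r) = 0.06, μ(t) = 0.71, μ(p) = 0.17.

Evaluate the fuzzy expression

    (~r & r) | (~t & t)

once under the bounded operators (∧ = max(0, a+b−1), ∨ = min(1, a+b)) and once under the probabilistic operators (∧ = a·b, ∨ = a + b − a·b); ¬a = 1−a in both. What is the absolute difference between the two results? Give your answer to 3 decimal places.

0.251

Under bounded:
  ~r = 1 − 0.06 = 0.94
  ~r & r = max(0, a+b−1) on (0.94, 0.06) = 0.00
  ~t = 1 − 0.71 = 0.29
  ~t & t = max(0, a+b−1) on (0.29, 0.71) = 0.00
  (~r & r) | (~t & t) = min(1, a+b) on (0.00, 0.00) = 0.00
  → value = 0.0000
Under probabilistic:
  ~r = 1 − 0.0600 = 0.9400
  ~r & r = a·b on (0.9400, 0.0600) = 0.0564
  ~t = 1 − 0.7100 = 0.2900
  ~t & t = a·b on (0.2900, 0.7100) = 0.2059
  (~r & r) | (~t & t) = a + b − a·b on (0.0564, 0.2059) = 0.2507
  → value = 0.2507
|0.0000 − 0.2507| = 0.251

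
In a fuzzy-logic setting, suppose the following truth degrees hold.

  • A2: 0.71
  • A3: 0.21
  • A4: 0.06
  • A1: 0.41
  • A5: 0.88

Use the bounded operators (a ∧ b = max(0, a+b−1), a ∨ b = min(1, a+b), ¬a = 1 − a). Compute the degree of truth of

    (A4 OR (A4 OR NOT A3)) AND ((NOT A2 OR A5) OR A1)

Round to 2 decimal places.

NOT A3 = 1 − 0.21 = 0.79
A4 OR NOT A3 = min(1, a+b) on (0.06, 0.79) = 0.85
A4 OR (A4 OR NOT A3) = min(1, a+b) on (0.06, 0.85) = 0.91
NOT A2 = 1 − 0.71 = 0.29
NOT A2 OR A5 = min(1, a+b) on (0.29, 0.88) = 1.00
(NOT A2 OR A5) OR A1 = min(1, a+b) on (1.00, 0.41) = 1.00
(A4 OR (A4 OR NOT A3)) AND ((NOT A2 OR A5) OR A1) = max(0, a+b−1) on (0.91, 1.00) = 0.91

0.91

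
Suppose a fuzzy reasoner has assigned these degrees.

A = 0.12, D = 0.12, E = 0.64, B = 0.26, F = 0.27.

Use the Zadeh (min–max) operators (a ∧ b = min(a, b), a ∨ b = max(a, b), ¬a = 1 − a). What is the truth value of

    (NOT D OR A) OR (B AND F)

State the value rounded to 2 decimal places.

0.88

NOT D = 1 − 0.12 = 0.88
NOT D OR A = max(a, b) on (0.88, 0.12) = 0.88
B AND F = min(a, b) on (0.26, 0.27) = 0.26
(NOT D OR A) OR (B AND F) = max(a, b) on (0.88, 0.26) = 0.88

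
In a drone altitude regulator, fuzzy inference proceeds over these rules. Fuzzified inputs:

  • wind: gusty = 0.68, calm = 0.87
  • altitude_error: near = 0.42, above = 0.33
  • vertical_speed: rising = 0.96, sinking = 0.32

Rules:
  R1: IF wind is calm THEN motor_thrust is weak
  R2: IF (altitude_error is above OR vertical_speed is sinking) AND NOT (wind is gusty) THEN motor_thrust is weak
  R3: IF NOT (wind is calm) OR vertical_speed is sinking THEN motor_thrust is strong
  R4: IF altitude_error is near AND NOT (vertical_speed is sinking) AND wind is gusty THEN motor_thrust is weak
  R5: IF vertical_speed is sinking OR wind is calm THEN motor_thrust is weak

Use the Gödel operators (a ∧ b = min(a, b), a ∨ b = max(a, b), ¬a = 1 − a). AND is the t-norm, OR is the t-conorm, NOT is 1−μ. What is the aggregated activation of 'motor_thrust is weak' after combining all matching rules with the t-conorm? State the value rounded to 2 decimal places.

0.87

R1: calm=0.87 → w = 0.87
R2: (above=0.33 OR sinking=0.32) = 0.33; AND[min(a, b)] with ¬gusty=1−0.68=0.32 → w = 0.32
R3: ¬calm=1−0.87=0.13, sinking=0.32; OR[max(a, b)] → w = 0.32
R4: near=0.42, ¬sinking=1−0.32=0.68, gusty=0.68; AND[min(a, b)] → w = 0.42
R5: sinking=0.32, calm=0.87; OR[max(a, b)] → w = 0.87
Rules with consequent 'weak': {R1, R2, R4, R5} → strengths 0.87, 0.32, 0.42, 0.87
Aggregate via t-conorm [max(a, b)]: 0.87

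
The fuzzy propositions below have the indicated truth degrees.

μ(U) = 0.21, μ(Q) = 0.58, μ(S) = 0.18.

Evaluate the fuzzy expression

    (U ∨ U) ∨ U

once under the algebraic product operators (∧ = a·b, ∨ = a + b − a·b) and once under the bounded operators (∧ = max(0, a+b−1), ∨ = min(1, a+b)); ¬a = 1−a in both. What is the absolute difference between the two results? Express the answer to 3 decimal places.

0.123

Under algebraic product:
  U ∨ U = a + b − a·b on (0.2100, 0.2100) = 0.3759
  (U ∨ U) ∨ U = a + b − a·b on (0.3759, 0.2100) = 0.5070
  → value = 0.5070
Under bounded:
  U ∨ U = min(1, a+b) on (0.21, 0.21) = 0.42
  (U ∨ U) ∨ U = min(1, a+b) on (0.42, 0.21) = 0.63
  → value = 0.6300
|0.5070 − 0.6300| = 0.123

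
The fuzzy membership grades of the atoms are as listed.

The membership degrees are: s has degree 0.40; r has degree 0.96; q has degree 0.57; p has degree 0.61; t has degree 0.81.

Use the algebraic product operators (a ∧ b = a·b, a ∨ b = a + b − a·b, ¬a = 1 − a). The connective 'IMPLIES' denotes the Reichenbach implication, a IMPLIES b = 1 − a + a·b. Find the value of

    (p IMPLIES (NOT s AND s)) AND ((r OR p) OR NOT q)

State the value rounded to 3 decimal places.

0.532

NOT s = 1 − 0.4000 = 0.6000
NOT s AND s = a·b on (0.6000, 0.4000) = 0.2400
p IMPLIES (NOT s AND s)  [Reichenbach: 1 − a + a·b] with a=0.6100, b=0.2400 → 0.5364
r OR p = a + b − a·b on (0.9600, 0.6100) = 0.9844
NOT q = 1 − 0.5700 = 0.4300
(r OR p) OR NOT q = a + b − a·b on (0.9844, 0.4300) = 0.9911
(p IMPLIES (NOT s AND s)) AND ((r OR p) OR NOT q) = a·b on (0.5364, 0.9911) = 0.5316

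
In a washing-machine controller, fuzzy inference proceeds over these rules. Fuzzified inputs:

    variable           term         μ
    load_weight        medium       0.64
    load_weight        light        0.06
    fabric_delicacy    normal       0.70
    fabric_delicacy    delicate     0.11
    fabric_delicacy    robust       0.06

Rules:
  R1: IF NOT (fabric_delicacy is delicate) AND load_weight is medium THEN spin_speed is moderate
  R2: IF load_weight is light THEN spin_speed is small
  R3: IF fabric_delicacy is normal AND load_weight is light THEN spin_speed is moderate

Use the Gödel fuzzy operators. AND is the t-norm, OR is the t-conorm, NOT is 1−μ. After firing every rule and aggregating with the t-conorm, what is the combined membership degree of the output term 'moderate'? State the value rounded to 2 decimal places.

0.64

R1: ¬delicate=1−0.11=0.89, medium=0.64; AND[min(a, b)] → w = 0.64
R2: light=0.06 → w = 0.06
R3: normal=0.70, light=0.06; AND[min(a, b)] → w = 0.06
Rules with consequent 'moderate': {R1, R3} → strengths 0.64, 0.06
Aggregate via t-conorm [max(a, b)]: 0.64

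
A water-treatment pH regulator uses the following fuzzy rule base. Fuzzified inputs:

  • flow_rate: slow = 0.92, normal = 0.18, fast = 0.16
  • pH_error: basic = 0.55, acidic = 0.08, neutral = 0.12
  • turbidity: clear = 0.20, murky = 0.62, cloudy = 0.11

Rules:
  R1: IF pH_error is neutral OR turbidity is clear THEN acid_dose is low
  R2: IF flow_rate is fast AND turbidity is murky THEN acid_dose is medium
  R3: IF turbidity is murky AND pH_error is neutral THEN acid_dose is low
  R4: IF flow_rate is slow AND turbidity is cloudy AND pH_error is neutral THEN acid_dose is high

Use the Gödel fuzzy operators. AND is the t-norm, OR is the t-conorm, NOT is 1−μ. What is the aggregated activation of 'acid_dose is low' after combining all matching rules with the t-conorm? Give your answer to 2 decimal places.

R1: neutral=0.12, clear=0.20; OR[max(a, b)] → w = 0.20
R2: fast=0.16, murky=0.62; AND[min(a, b)] → w = 0.16
R3: murky=0.62, neutral=0.12; AND[min(a, b)] → w = 0.12
R4: slow=0.92, cloudy=0.11, neutral=0.12; AND[min(a, b)] → w = 0.11
Rules with consequent 'low': {R1, R3} → strengths 0.20, 0.12
Aggregate via t-conorm [max(a, b)]: 0.20

0.20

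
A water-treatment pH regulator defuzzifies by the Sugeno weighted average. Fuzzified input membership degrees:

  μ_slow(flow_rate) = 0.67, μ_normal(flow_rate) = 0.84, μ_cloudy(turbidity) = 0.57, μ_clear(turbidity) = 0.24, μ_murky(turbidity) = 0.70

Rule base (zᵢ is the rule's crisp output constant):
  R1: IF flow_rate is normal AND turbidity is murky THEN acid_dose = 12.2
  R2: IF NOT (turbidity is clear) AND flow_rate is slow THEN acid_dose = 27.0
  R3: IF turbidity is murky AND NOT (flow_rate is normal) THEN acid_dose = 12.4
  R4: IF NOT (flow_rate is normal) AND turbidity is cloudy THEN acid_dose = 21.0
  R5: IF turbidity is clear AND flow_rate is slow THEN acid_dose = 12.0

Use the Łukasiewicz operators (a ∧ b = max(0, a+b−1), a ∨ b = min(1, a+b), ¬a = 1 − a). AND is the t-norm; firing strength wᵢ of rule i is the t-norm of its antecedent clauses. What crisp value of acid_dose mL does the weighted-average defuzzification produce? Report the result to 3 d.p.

R1 (z=12.2): normal=0.84, murky=0.70; AND[max(0, a+b−1)] → w = 0.54
R2 (z=27.0): ¬clear=1−0.24=0.76, slow=0.67; AND[max(0, a+b−1)] → w = 0.43
R3 (z=12.4): murky=0.70, ¬normal=1−0.84=0.16; AND[max(0, a+b−1)] → w = 0.00
R4 (z=21.0): ¬normal=1−0.84=0.16, cloudy=0.57; AND[max(0, a+b−1)] → w = 0.00
R5 (z=12.0): clear=0.24, slow=0.67; AND[max(0, a+b−1)] → w = 0.00
Weighted average = (0.54·12.2 + 0.43·27.0 + 0.00·12.4 + 0.00·21.0 + 0.00·12.0) / (0.54 + 0.43 + 0.00 + 0.00 + 0.00)
  = 18.1980 / 0.9700 = 18.761

18.761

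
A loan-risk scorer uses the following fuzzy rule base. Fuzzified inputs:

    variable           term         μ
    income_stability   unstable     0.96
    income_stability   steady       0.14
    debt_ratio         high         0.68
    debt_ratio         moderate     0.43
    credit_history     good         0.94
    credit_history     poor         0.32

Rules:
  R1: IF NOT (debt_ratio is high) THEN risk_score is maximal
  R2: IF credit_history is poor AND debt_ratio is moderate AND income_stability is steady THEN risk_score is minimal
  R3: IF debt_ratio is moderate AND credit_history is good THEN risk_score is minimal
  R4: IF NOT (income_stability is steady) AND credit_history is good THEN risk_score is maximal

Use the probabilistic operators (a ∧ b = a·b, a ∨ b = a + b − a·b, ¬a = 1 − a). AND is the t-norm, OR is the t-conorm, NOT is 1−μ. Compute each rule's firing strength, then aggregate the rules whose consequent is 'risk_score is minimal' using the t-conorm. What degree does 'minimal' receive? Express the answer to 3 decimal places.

R1: ¬high=1−0.68=0.32 → w = 0.3200
R2: poor=0.32, moderate=0.43, steady=0.14; AND[a·b] → w = 0.0193
R3: moderate=0.43, good=0.94; AND[a·b] → w = 0.4042
R4: ¬steady=1−0.14=0.86, good=0.94; AND[a·b] → w = 0.8084
Rules with consequent 'minimal': {R2, R3} → strengths 0.0193, 0.4042
Aggregate via t-conorm [a + b − a·b]: 0.4157

0.416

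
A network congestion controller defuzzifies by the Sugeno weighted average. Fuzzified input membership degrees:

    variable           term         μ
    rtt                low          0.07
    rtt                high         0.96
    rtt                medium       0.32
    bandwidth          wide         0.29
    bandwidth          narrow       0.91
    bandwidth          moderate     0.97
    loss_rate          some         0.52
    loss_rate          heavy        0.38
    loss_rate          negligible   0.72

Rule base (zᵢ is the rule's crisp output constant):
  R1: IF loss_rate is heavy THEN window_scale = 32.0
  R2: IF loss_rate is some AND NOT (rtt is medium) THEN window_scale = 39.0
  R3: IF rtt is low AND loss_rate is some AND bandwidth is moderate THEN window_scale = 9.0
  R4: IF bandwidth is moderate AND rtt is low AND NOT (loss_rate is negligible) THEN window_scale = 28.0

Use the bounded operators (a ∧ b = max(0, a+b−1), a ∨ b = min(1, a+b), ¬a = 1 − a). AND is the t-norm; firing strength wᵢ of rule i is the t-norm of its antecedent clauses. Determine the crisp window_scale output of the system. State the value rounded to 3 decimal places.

R1 (z=32.0): heavy=0.38 → w = 0.38
R2 (z=39.0): some=0.52, ¬medium=1−0.32=0.68; AND[max(0, a+b−1)] → w = 0.20
R3 (z=9.0): low=0.07, some=0.52, moderate=0.97; AND[max(0, a+b−1)] → w = 0.00
R4 (z=28.0): moderate=0.97, low=0.07, ¬negligible=1−0.72=0.28; AND[max(0, a+b−1)] → w = 0.00
Weighted average = (0.38·32.0 + 0.20·39.0 + 0.00·9.0 + 0.00·28.0) / (0.38 + 0.20 + 0.00 + 0.00)
  = 19.9600 / 0.5800 = 34.414

34.414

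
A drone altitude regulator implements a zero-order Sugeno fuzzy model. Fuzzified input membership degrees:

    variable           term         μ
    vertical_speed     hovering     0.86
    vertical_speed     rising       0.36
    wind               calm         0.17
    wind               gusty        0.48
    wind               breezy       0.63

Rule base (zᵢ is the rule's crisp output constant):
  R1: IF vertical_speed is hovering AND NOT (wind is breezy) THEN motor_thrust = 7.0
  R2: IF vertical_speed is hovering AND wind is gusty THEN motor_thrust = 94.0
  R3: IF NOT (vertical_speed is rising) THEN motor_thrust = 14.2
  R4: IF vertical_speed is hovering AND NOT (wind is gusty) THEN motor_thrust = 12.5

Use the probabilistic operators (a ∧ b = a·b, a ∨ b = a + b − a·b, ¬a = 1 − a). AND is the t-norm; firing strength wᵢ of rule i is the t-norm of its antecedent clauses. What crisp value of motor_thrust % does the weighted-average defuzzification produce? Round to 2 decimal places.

30.64

R1 (z=7.0): hovering=0.86, ¬breezy=1−0.63=0.37; AND[a·b] → w = 0.3182
R2 (z=94.0): hovering=0.86, gusty=0.48; AND[a·b] → w = 0.4128
R3 (z=14.2): ¬rising=1−0.36=0.64 → w = 0.6400
R4 (z=12.5): hovering=0.86, ¬gusty=1−0.48=0.52; AND[a·b] → w = 0.4472
Weighted average = (0.3182·7.0 + 0.4128·94.0 + 0.6400·14.2 + 0.4472·12.5) / (0.3182 + 0.4128 + 0.6400 + 0.4472)
  = 55.7086 / 1.8182 = 30.64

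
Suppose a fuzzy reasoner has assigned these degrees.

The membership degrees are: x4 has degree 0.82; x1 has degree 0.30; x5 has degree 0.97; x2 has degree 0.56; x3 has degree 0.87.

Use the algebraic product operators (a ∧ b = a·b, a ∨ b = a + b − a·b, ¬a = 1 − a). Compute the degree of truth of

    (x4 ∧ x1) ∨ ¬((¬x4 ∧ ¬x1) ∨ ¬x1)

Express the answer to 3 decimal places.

0.444

x4 ∧ x1 = a·b on (0.8200, 0.3000) = 0.2460
¬x4 = 1 − 0.8200 = 0.1800
¬x1 = 1 − 0.3000 = 0.7000
¬x4 ∧ ¬x1 = a·b on (0.1800, 0.7000) = 0.1260
¬x1 = 1 − 0.3000 = 0.7000
(¬x4 ∧ ¬x1) ∨ ¬x1 = a + b − a·b on (0.1260, 0.7000) = 0.7378
¬((¬x4 ∧ ¬x1) ∨ ¬x1) = 1 − 0.7378 = 0.2622
(x4 ∧ x1) ∨ ¬((¬x4 ∧ ¬x1) ∨ ¬x1) = a + b − a·b on (0.2460, 0.2622) = 0.4437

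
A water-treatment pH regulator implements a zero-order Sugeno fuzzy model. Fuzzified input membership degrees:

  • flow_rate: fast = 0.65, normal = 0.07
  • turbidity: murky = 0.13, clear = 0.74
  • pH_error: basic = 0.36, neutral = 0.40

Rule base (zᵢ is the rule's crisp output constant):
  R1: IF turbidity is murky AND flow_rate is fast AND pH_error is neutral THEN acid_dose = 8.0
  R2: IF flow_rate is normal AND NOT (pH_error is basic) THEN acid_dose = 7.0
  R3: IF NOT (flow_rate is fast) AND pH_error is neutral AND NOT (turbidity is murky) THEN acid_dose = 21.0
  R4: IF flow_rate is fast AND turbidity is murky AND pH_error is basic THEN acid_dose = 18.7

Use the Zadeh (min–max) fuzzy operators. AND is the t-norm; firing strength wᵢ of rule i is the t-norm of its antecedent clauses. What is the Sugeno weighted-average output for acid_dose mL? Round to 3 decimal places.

R1 (z=8.0): murky=0.13, fast=0.65, neutral=0.40; AND[min(a, b)] → w = 0.13
R2 (z=7.0): normal=0.07, ¬basic=1−0.36=0.64; AND[min(a, b)] → w = 0.07
R3 (z=21.0): ¬fast=1−0.65=0.35, neutral=0.40, ¬murky=1−0.13=0.87; AND[min(a, b)] → w = 0.35
R4 (z=18.7): fast=0.65, murky=0.13, basic=0.36; AND[min(a, b)] → w = 0.13
Weighted average = (0.13·8.0 + 0.07·7.0 + 0.35·21.0 + 0.13·18.7) / (0.13 + 0.07 + 0.35 + 0.13)
  = 11.3110 / 0.6800 = 16.634

16.634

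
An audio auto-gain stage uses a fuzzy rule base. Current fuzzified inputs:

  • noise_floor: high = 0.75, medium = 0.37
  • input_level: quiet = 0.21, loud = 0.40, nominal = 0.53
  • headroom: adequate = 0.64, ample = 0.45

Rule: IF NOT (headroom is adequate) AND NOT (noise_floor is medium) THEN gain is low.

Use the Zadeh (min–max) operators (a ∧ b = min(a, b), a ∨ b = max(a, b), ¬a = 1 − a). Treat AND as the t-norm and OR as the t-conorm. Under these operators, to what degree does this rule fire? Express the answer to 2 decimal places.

0.36

firing strength: ¬adequate=1−0.64=0.36, ¬medium=1−0.37=0.63; AND[min(a, b)] → w = 0.36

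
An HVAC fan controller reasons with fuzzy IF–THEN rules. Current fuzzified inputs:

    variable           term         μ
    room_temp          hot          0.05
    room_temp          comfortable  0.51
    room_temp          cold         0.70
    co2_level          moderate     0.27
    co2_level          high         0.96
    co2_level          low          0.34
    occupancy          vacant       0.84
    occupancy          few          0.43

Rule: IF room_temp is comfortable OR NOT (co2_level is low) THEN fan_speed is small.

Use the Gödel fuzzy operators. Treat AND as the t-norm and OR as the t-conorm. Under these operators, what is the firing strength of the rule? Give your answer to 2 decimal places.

firing strength: comfortable=0.51, ¬low=1−0.34=0.66; OR[max(a, b)] → w = 0.66

0.66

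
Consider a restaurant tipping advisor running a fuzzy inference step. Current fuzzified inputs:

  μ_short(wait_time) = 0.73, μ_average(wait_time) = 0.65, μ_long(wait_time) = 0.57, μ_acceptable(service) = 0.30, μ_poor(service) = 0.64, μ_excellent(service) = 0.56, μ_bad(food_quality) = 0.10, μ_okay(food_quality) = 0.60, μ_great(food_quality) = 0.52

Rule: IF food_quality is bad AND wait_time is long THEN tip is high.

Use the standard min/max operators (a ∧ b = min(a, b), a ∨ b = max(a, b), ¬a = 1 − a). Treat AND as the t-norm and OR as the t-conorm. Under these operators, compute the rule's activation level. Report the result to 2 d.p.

firing strength: bad=0.10, long=0.57; AND[min(a, b)] → w = 0.10

0.10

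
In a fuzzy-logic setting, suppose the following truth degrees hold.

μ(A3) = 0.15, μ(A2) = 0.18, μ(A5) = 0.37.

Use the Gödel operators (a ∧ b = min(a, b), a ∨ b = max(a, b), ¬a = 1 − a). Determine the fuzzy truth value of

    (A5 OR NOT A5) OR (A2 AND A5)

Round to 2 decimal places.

NOT A5 = 1 − 0.37 = 0.63
A5 OR NOT A5 = max(a, b) on (0.37, 0.63) = 0.63
A2 AND A5 = min(a, b) on (0.18, 0.37) = 0.18
(A5 OR NOT A5) OR (A2 AND A5) = max(a, b) on (0.63, 0.18) = 0.63

0.63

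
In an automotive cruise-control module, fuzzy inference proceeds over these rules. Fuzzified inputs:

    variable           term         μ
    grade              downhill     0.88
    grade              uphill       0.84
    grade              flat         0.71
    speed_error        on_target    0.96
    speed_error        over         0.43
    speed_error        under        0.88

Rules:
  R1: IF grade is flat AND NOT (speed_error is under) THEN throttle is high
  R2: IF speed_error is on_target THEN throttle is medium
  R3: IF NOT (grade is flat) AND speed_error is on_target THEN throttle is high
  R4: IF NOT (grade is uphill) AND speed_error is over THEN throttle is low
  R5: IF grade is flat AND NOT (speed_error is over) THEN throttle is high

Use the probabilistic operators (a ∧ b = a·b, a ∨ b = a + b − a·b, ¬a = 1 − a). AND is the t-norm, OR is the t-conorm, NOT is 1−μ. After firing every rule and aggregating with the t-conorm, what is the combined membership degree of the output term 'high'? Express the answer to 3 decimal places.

0.607

R1: flat=0.71, ¬under=1−0.88=0.12; AND[a·b] → w = 0.0852
R2: on_target=0.96 → w = 0.9600
R3: ¬flat=1−0.71=0.29, on_target=0.96; AND[a·b] → w = 0.2784
R4: ¬uphill=1−0.84=0.16, over=0.43; AND[a·b] → w = 0.0688
R5: flat=0.71, ¬over=1−0.43=0.57; AND[a·b] → w = 0.4047
Rules with consequent 'high': {R1, R3, R5} → strengths 0.0852, 0.2784, 0.4047
Aggregate via t-conorm [a + b − a·b]: 0.6070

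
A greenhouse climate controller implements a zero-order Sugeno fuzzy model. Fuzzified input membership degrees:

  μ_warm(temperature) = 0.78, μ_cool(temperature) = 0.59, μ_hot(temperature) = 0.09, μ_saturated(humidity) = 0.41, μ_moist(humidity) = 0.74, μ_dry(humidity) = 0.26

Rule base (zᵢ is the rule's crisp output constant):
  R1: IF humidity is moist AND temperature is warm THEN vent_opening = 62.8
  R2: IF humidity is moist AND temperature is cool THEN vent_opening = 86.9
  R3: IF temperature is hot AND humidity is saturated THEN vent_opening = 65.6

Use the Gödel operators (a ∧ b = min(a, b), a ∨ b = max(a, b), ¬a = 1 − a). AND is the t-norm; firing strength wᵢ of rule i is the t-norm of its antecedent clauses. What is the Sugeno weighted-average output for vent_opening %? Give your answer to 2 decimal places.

72.99

R1 (z=62.8): moist=0.74, warm=0.78; AND[min(a, b)] → w = 0.74
R2 (z=86.9): moist=0.74, cool=0.59; AND[min(a, b)] → w = 0.59
R3 (z=65.6): hot=0.09, saturated=0.41; AND[min(a, b)] → w = 0.09
Weighted average = (0.74·62.8 + 0.59·86.9 + 0.09·65.6) / (0.74 + 0.59 + 0.09)
  = 103.6470 / 1.4200 = 72.99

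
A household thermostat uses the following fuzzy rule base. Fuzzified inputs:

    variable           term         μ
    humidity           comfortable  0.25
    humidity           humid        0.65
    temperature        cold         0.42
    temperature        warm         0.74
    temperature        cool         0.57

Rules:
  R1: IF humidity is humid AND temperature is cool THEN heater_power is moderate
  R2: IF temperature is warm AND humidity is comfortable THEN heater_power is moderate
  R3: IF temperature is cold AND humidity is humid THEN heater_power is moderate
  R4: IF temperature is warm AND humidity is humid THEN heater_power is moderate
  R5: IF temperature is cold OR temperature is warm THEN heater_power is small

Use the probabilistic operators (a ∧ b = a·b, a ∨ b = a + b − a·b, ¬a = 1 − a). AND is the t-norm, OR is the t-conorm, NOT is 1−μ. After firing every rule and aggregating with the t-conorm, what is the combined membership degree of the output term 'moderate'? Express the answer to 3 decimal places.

R1: humid=0.65, cool=0.57; AND[a·b] → w = 0.3705
R2: warm=0.74, comfortable=0.25; AND[a·b] → w = 0.1850
R3: cold=0.42, humid=0.65; AND[a·b] → w = 0.2730
R4: warm=0.74, humid=0.65; AND[a·b] → w = 0.4810
R5: cold=0.42, warm=0.74; OR[a + b − a·b] → w = 0.8492
Rules with consequent 'moderate': {R1, R2, R3, R4} → strengths 0.3705, 0.1850, 0.2730, 0.4810
Aggregate via t-conorm [a + b − a·b]: 0.8064

0.806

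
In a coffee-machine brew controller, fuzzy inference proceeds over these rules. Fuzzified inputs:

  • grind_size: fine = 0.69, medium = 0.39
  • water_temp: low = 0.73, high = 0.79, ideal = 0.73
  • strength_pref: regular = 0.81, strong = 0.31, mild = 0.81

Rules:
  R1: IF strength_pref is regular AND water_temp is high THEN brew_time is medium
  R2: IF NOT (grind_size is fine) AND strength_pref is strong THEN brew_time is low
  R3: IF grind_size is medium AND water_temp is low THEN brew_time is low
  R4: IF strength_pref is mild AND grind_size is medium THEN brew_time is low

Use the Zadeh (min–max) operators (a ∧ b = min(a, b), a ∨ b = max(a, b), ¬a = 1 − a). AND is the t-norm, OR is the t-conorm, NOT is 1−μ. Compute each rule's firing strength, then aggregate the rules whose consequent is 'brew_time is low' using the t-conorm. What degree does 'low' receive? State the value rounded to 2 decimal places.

0.39

R1: regular=0.81, high=0.79; AND[min(a, b)] → w = 0.79
R2: ¬fine=1−0.69=0.31, strong=0.31; AND[min(a, b)] → w = 0.31
R3: medium=0.39, low=0.73; AND[min(a, b)] → w = 0.39
R4: mild=0.81, medium=0.39; AND[min(a, b)] → w = 0.39
Rules with consequent 'low': {R2, R3, R4} → strengths 0.31, 0.39, 0.39
Aggregate via t-conorm [max(a, b)]: 0.39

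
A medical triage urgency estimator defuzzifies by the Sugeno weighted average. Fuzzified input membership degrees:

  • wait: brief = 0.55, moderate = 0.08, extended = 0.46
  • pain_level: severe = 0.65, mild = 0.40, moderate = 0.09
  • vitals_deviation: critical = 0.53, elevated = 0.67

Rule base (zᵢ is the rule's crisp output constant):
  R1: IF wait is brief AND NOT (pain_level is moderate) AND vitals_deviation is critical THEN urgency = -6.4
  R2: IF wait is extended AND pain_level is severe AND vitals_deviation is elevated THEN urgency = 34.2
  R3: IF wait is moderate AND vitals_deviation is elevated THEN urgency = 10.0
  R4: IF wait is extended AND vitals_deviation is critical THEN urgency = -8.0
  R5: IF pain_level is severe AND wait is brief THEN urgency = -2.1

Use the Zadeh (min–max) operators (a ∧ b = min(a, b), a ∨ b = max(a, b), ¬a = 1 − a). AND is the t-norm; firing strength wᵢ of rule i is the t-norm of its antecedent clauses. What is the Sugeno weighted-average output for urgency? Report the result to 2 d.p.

3.99

R1 (z=-6.4): brief=0.55, ¬moderate=1−0.09=0.91, critical=0.53; AND[min(a, b)] → w = 0.53
R2 (z=34.2): extended=0.46, severe=0.65, elevated=0.67; AND[min(a, b)] → w = 0.46
R3 (z=10.0): moderate=0.08, elevated=0.67; AND[min(a, b)] → w = 0.08
R4 (z=-8.0): extended=0.46, critical=0.53; AND[min(a, b)] → w = 0.46
R5 (z=-2.1): severe=0.65, brief=0.55; AND[min(a, b)] → w = 0.55
Weighted average = (0.53·-6.4 + 0.46·34.2 + 0.08·10.0 + 0.46·-8.0 + 0.55·-2.1) / (0.53 + 0.46 + 0.08 + 0.46 + 0.55)
  = 8.3050 / 2.0800 = 3.99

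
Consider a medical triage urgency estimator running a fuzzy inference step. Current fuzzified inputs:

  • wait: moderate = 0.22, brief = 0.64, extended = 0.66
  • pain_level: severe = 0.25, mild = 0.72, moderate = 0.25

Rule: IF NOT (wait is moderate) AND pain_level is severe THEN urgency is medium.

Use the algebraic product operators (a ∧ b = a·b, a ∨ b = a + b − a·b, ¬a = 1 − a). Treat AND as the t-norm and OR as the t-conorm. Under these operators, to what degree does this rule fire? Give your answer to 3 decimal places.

0.195

firing strength: ¬moderate=1−0.22=0.78, severe=0.25; AND[a·b] → w = 0.1950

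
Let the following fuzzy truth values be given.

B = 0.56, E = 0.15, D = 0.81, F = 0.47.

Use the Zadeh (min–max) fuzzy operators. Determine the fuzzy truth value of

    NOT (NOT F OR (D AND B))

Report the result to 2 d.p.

NOT F = 1 − 0.47 = 0.53
D AND B = min(a, b) on (0.81, 0.56) = 0.56
NOT F OR (D AND B) = max(a, b) on (0.53, 0.56) = 0.56
NOT (NOT F OR (D AND B)) = 1 − 0.56 = 0.44

0.44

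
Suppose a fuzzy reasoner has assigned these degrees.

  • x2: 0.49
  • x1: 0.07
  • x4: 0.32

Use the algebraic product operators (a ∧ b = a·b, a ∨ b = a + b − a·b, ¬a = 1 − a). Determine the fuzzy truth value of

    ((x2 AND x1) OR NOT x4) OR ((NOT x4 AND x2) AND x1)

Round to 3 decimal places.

x2 AND x1 = a·b on (0.4900, 0.0700) = 0.0343
NOT x4 = 1 − 0.3200 = 0.6800
(x2 AND x1) OR NOT x4 = a + b − a·b on (0.0343, 0.6800) = 0.6910
NOT x4 = 1 − 0.3200 = 0.6800
NOT x4 AND x2 = a·b on (0.6800, 0.4900) = 0.3332
(NOT x4 AND x2) AND x1 = a·b on (0.3332, 0.0700) = 0.0233
((x2 AND x1) OR NOT x4) OR ((NOT x4 AND x2) AND x1) = a + b − a·b on (0.6910, 0.0233) = 0.6982

0.698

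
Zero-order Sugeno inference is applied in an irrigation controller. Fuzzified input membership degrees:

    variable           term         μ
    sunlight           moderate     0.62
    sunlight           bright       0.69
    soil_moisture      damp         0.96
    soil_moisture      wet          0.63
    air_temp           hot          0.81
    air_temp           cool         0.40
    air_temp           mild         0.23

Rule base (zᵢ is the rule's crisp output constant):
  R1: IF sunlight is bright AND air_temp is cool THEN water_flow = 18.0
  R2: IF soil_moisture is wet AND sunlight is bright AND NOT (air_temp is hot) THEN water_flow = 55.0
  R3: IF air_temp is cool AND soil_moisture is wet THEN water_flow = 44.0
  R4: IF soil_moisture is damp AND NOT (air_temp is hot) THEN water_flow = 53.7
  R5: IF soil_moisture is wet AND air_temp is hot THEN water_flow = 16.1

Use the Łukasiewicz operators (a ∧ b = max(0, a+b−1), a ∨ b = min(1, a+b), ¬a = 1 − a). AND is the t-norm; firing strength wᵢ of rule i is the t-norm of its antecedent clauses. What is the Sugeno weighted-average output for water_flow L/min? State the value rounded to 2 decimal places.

25.46

R1 (z=18.0): bright=0.69, cool=0.40; AND[max(0, a+b−1)] → w = 0.09
R2 (z=55.0): wet=0.63, bright=0.69, ¬hot=1−0.81=0.19; AND[max(0, a+b−1)] → w = 0.00
R3 (z=44.0): cool=0.40, wet=0.63; AND[max(0, a+b−1)] → w = 0.03
R4 (z=53.7): damp=0.96, ¬hot=1−0.81=0.19; AND[max(0, a+b−1)] → w = 0.15
R5 (z=16.1): wet=0.63, hot=0.81; AND[max(0, a+b−1)] → w = 0.44
Weighted average = (0.09·18.0 + 0.00·55.0 + 0.03·44.0 + 0.15·53.7 + 0.44·16.1) / (0.09 + 0.00 + 0.03 + 0.15 + 0.44)
  = 18.0790 / 0.7100 = 25.46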